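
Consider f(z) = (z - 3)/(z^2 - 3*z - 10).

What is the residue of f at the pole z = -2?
5/7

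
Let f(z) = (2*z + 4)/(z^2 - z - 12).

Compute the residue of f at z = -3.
2/7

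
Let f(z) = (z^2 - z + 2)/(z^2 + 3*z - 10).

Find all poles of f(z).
The singularities of f are the zeros of the denominator. Factoring,
  z^2 + 3*z - 10 = (z - 2)*(z + 5)
so the candidates are z = 2, z = -5.

Check the numerator P(z) = z^2 - z + 2 at each one:
  P(2) = 4 ≠ 0, so z = 2 is a (simple) pole.
  P(-5) = 32 ≠ 0, so z = -5 is a (simple) pole.

Poles of f: {-5, 2}

Final answer: {-5, 2}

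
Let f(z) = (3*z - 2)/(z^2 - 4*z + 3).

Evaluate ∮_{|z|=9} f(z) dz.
By the residue theorem, ∮_C f(z) dz = 2πi · (sum of the residues of f at the poles inside |z| = 9).

The denominator factors as (z - 1)*(z - 3), so the singularities of f are simple poles at z = 1, z = 3.
  |1|² = 1 < 81 = 9², so this pole is inside the contour.
  |3|² = 9 < 81 = 9², so this pole is inside the contour.

With P(z) = 3*z - 2 and Q(z) = z^2 - 4*z + 3, each pole is simple, so Res(f, z₀) = P(z₀)/Q'(z₀) with Q'(z) = 2*z - 4.
  Res(f, 1) = P(1)/Q'(1) = (1)/(-2) = -1/2
  Res(f, 3) = P(3)/Q'(3) = (7)/(2) = 7/2

Sum of residues inside C: 3
∮_C f(z) dz = 2πi · (3) = 6*I*pi

Final answer: 6*I*pi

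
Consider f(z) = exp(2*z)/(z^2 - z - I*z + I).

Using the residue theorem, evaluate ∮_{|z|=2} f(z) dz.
By the residue theorem, ∮_C f(z) dz = 2πi · (sum of the residues of f at the poles inside |z| = 2).

The denominator factors as (z - I)*(z - 1), so the singularities of f are simple poles at z = I, z = 1.
  |I|² = 1 < 4 = 2², so this pole is inside the contour.
  |1|² = 1 < 4 = 2², so this pole is inside the contour.

With P(z) = exp(2*z) and Q(z) = z^2 - z - I*z + I, each pole is simple, so Res(f, z₀) = P(z₀)/Q'(z₀) with Q'(z) = 2*z - 1 - I.
  Res(f, I) = P(I)/Q'(I) = (exp(2*I))/(-1 + I) = (-1/2 - I/2)*exp(2*I)
  Res(f, 1) = P(1)/Q'(1) = (exp(2))/(1 - I) = (1/2 + I/2)*exp(2)

Sum of residues inside C: (-1/2 - I/2)*exp(2*I) + (1/2 + I/2)*exp(2)
∮_C f(z) dz = 2πi · ((-1/2 - I/2)*exp(2*I) + (1/2 + I/2)*exp(2)) = pi*(1 - I)*exp(2*I) + pi*(-1 + I)*exp(2)

Final answer: pi*(1 - I)*exp(2*I) + pi*(-1 + I)*exp(2)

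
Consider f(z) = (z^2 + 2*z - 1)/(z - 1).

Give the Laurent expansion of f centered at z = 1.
2/(z - 1) + 4 + (z - 1)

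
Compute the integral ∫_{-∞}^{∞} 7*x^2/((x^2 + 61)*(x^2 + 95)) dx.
7*pi*(-sqrt(61) + sqrt(95))/34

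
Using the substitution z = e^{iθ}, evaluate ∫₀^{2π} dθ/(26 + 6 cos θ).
sqrt(10)*pi/40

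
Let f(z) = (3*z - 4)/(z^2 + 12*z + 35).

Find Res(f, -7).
Write f(z) = P(z)/Q(z) with P(z) = 3*z - 4 and Q(z) = z^2 + 12*z + 35.
The denominator factors as Q(z) = (z + 5)*(z + 7), so z = -7 is a simple zero of Q and P is analytic there; z = -7 is therefore a simple pole and
  Res(f, z₀) = P(z₀)/Q'(z₀).

Q'(z) = 2*z + 12, so Q'(-7) = -2.
P(-7) = -25.

Res(f, -7) = (-25)/(-2) = 25/2

Final answer: 25/2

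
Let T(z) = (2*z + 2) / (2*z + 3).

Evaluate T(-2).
2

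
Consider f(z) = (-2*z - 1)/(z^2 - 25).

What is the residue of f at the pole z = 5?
Write f(z) = P(z)/Q(z) with P(z) = -2*z - 1 and Q(z) = z^2 - 25.
The denominator factors as Q(z) = (z - 5)*(z + 5), so z = 5 is a simple zero of Q and P is analytic there; z = 5 is therefore a simple pole and
  Res(f, z₀) = P(z₀)/Q'(z₀).

Q'(z) = 2*z, so Q'(5) = 10.
P(5) = -11.

Res(f, 5) = (-11)/(10) = -11/10

Final answer: -11/10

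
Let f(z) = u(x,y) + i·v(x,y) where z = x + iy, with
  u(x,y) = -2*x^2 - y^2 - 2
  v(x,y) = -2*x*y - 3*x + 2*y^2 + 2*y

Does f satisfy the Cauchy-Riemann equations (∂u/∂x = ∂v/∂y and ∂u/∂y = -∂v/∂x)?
∂u/∂x = -4*x
∂v/∂y = -2*x + 4*y + 2
∂u/∂y = -2*y
∂v/∂x = -2*y - 3
∂u/∂x ≠ ∂v/∂y and ∂u/∂y ≠ -∂v/∂x; the Cauchy-Riemann equations are not satisfied, so f is not analytic.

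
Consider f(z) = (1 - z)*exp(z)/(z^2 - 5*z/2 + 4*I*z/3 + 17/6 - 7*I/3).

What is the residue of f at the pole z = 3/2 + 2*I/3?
Write f(z) = P(z)/Q(z) with P(z) = (1 - z)*exp(z) and Q(z) = z^2 - 5*z/2 + 4*I*z/3 + 17/6 - 7*I/3.
The denominator factors as Q(z) = (z - 3/2 - 2*I/3)*(z - 1 + 2*I), so z = 3/2 + 2*I/3 is a simple zero of Q and P is analytic there; z = 3/2 + 2*I/3 is therefore a simple pole and
  Res(f, z₀) = P(z₀)/Q'(z₀).

Q'(z) = 2*z - 5/2 + 4*I/3, so Q'(3/2 + 2*I/3) = 1/2 + 8*I/3.
P(3/2 + 2*I/3) = (-1/2 - 2*I/3)*exp(3/2 + 2*I/3).

Res(f, 3/2 + 2*I/3) = ((-1/2 - 2*I/3)*exp(3/2 + 2*I/3))/(1/2 + 8*I/3) = (-73/265 + 36*I/265)*exp(3/2 + 2*I/3)

Final answer: (-73/265 + 36*I/265)*exp(3/2 + 2*I/3)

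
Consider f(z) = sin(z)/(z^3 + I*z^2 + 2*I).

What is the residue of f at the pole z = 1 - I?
(1/10 + I/5)*sin(1 - I)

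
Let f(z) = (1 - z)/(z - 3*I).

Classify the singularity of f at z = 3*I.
pole of order 1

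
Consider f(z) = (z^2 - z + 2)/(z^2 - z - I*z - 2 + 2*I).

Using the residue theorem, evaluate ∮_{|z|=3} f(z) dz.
By the residue theorem, ∮_C f(z) dz = 2πi · (sum of the residues of f at the poles inside |z| = 3).

The denominator factors as (z - 2)*(z + 1 - I), so the singularities of f are simple poles at z = 2, z = -1 + I.
  |2|² = 4 < 9 = 3², so this pole is inside the contour.
  |-1 + I|² = 2 < 9 = 3², so this pole is inside the contour.

With P(z) = z^2 - z + 2 and Q(z) = z^2 - z - I*z - 2 + 2*I, each pole is simple, so Res(f, z₀) = P(z₀)/Q'(z₀) with Q'(z) = 2*z - 1 - I.
  Res(f, 2) = P(2)/Q'(2) = (4)/(3 - I) = 6/5 + 2*I/5
  Res(f, -1 + I) = P(-1 + I)/Q'(-1 + I) = (3 - 3*I)/(-3 + I) = -6/5 + 3*I/5

Sum of residues inside C: I
∮_C f(z) dz = 2πi · (I) = -2*pi

Final answer: -2*pi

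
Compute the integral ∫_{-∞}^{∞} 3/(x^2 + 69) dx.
Let f(z) = 3/(z^2 + 69). The denominator has no real zeros and deg Q - deg P = 2 ≥ 2, so the integral of f over the upper semicircle |z| = R tends to 0 as R → ∞. Closing the contour in the upper half-plane,
  ∫_{-∞}^{∞} f(x) dx = 2πi · Σ Res(f, z_k)  over the poles with Im z_k > 0.

Zeros of the denominator: z^2 + 69 = 0 gives z = ±sqrt(69)*I.
Upper half-plane: z = sqrt(69)*I (simple).

Each pole is a simple zero of Q(z) = z^2 + 69, so Res(f, z₀) = P(z₀)/Q'(z₀) with P(z) = 3, Q'(z) = 2*z:
  Res(f, sqrt(69)*I) = (3)/(2*sqrt(69)*I) = -sqrt(69)*I/46

∫_{-∞}^{∞} f(x) dx = 2πi · (-sqrt(69)*I/46) = sqrt(69)*pi/23

Final answer: sqrt(69)*pi/23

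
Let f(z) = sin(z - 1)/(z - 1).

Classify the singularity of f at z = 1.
removable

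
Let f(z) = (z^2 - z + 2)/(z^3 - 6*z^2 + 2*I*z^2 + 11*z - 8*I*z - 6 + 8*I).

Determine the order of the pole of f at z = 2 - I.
Factor the denominator:
  z^3 - 6*z^2 + 2*I*z^2 + 11*z - 8*I*z - 6 + 8*I = (z - 2 + I)^2*(z - 2)

The numerator P(z) = z^2 - z + 2 has P(2 - I) = 3 - 3*I ≠ 0, so no factor of (z - 2 + I) cancels.
Near z = 2 - I we can therefore write f(z) = g(z)/(z - 2 + I)^2 with g analytic at 2 - I and g(2 - I) ≠ 0 (g is the numerator divided by the remaining denominator factors).

Hence z = 2 - I is a pole of order 2.

Final answer: 2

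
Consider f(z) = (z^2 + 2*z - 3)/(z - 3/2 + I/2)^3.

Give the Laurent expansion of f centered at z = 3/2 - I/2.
Put w = z - (3/2 - I/2), i.e. z = w + 3/2 - I/2. The denominator is w^3, so it suffices to rewrite the numerator in powers of w.

P(z) = z^2 + 2*z - 3
P(w + 3/2 - I/2) = 2 - 5*I/2 + (5 - I)*w + w^2

Dividing each term by w^3:
  f = (2 - 5*I/2)/w^3 + (5 - I)/w^2 + 1/w

Substituting back w = z - 3/2 + I/2:
  f(z) = (2 - 5*I/2)/(z - 3/2 + I/2)^3 + (5 - I)/(z - 3/2 + I/2)^2 + 1/(z - 3/2 + I/2)

The series is finite because the numerator is a polynomial; the negative powers form the principal part, and the coefficient of 1/(z - 3/2 + I/2) gives Res(f, 3/2 - I/2) = 1.

Final answer: (2 - 5*I/2)/(z - 3/2 + I/2)^3 + (5 - I)/(z - 3/2 + I/2)^2 + 1/(z - 3/2 + I/2)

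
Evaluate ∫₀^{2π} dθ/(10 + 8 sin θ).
Call the integral J. The integrand is 2π-periodic and we integrate over a full period, so shifting θ does not change the value (θ → θ + π/2 turns sin θ into cos θ). Hence
  J = ∫₀^{2π} dθ/(10 + 8 cos θ).
Put z = e^{iθ}: then cos θ = (z + 1/z)/2, dθ = dz/(iz), and z runs once counterclockwise around |z| = 1:
  J = ∮_{|z|=1} 1/(10 + 8*(z + 1/z)/2) · dz/(iz) = (2/i) ∮_{|z|=1} dz/(8*z^2 + 20*z + 8).
The roots of 8*z^2 + 20*z + 8 are z = (-10 ± sqrt(10^2 - 8^2))/8, with sqrt(36) = 6; their product is 1, so only z₊ = -1/2 lies inside the unit circle (z₋ = -2 lies outside).
z₊ is a simple zero of q(z) = 8*z^2 + 20*z + 8, so Res(1/q, z₊) = 1/q'(z₊) with q'(z) = 16*z + 20; and q'(z₊) = 8*(z₊ - z₋) = 12.
Therefore J = (2/i) · 2πi · 1/(12) = 2*pi/(6) = pi/3

Final answer: pi/3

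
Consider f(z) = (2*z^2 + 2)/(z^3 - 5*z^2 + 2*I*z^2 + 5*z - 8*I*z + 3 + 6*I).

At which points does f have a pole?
{2 - I, 3}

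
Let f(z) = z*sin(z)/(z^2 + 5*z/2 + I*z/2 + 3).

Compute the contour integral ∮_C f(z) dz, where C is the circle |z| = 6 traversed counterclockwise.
By the residue theorem, ∮_C f(z) dz = 2πi · (sum of the residues of f at the poles inside |z| = 6).

The denominator factors as (z + 1 - I)*(z + 3/2 + 3*I/2), so the singularities of f are simple poles at z = -1 + I, z = -3/2 - 3*I/2.
  |-1 + I|² = 2 < 36 = 6², so this pole is inside the contour.
  |-3/2 - 3*I/2|² = 9/2 < 36 = 6², so this pole is inside the contour.

With P(z) = z*sin(z) and Q(z) = z^2 + 5*z/2 + I*z/2 + 3, each pole is simple, so Res(f, z₀) = P(z₀)/Q'(z₀) with Q'(z) = 2*z + 5/2 + I/2.
  Res(f, -1 + I) = P(-1 + I)/Q'(-1 + I) = ((1 - I)*sin(1 - I))/(1/2 + 5*I/2) = (-4/13 - 6*I/13)*sin(1 - I)
  Res(f, -3/2 - 3*I/2) = P(-3/2 - 3*I/2)/Q'(-3/2 - 3*I/2) = ((3/2 + 3*I/2)*sin(3/2 + 3*I/2))/(-1/2 - 5*I/2) = (-9/13 + 6*I/13)*sin(3/2 + 3*I/2)

Sum of residues inside C: (-4/13 - 6*I/13)*sin(1 - I) + (-9/13 + 6*I/13)*sin(3/2 + 3*I/2)
∮_C f(z) dz = 2πi · ((-4/13 - 6*I/13)*sin(1 - I) + (-9/13 + 6*I/13)*sin(3/2 + 3*I/2)) = pi*(-12/13 - 18*I/13)*sin(3/2 + 3*I/2) + pi*(12/13 - 8*I/13)*sin(1 - I)

Final answer: pi*(-12/13 - 18*I/13)*sin(3/2 + 3*I/2) + pi*(12/13 - 8*I/13)*sin(1 - I)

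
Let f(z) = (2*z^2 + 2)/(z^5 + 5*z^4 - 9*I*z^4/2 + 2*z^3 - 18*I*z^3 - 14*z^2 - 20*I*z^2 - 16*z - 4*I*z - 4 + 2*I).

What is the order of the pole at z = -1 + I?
4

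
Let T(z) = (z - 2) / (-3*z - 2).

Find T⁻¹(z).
Set w = T(z) = (z - 2) / (-3*z - 2) and solve for z:
  w*(-3*z - 2) = z - 2
  -2*w + z*(-3*w - 1) + 2 = 0
  z*(-3*w - 1) = 2*w - 2
  z = (2 - 2*w)/(3*w + 1)
Renaming the variable, T⁻¹(z) = (-2*z + 2)/(3*z + 1).
(Check: ad - bc = -8 ≠ 0, so T is invertible.)

Final answer: (-2*z + 2)/(3*z + 1)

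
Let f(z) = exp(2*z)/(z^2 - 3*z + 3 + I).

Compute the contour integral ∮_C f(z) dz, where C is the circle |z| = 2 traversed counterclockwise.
pi*(4/5 - 2*I/5)*exp(2 + 2*I)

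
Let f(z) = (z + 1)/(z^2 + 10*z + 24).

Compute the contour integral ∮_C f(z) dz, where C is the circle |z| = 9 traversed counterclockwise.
By the residue theorem, ∮_C f(z) dz = 2πi · (sum of the residues of f at the poles inside |z| = 9).

The denominator factors as (z + 4)*(z + 6), so the singularities of f are simple poles at z = -4, z = -6.
  |-4|² = 16 < 81 = 9², so this pole is inside the contour.
  |-6|² = 36 < 81 = 9², so this pole is inside the contour.

With P(z) = z + 1 and Q(z) = z^2 + 10*z + 24, each pole is simple, so Res(f, z₀) = P(z₀)/Q'(z₀) with Q'(z) = 2*z + 10.
  Res(f, -4) = P(-4)/Q'(-4) = (-3)/(2) = -3/2
  Res(f, -6) = P(-6)/Q'(-6) = (-5)/(-2) = 5/2

Sum of residues inside C: 1
∮_C f(z) dz = 2πi · (1) = 2*I*pi

Final answer: 2*I*pi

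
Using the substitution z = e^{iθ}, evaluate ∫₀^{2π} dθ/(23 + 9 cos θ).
Let J = ∫₀^{2π} dθ/(23 + 9 cos θ).
Put z = e^{iθ}: then cos θ = (z + 1/z)/2, dθ = dz/(iz), and z runs once counterclockwise around |z| = 1:
  J = ∮_{|z|=1} 1/(23 + 9*(z + 1/z)/2) · dz/(iz) = (2/i) ∮_{|z|=1} dz/(9*z^2 + 46*z + 9).
The roots of 9*z^2 + 46*z + 9 are z = (-23 ± sqrt(23^2 - 9^2))/9, with sqrt(448) = 8*sqrt(7); their product is 1, so only z₊ = -23/9 + 8*sqrt(7)/9 lies inside the unit circle (z₋ = -23/9 - 8*sqrt(7)/9 lies outside).
z₊ is a simple zero of q(z) = 9*z^2 + 46*z + 9, so Res(1/q, z₊) = 1/q'(z₊) with q'(z) = 18*z + 46; and q'(z₊) = 9*(z₊ - z₋) = 16*sqrt(7).
Therefore J = (2/i) · 2πi · 1/(16*sqrt(7)) = 2*pi/(8*sqrt(7)) = sqrt(7)*pi/28

Final answer: sqrt(7)*pi/28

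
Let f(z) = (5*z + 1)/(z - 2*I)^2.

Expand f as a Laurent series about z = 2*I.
Put w = z - (2*I), i.e. z = w + 2*I. The denominator is w^2, so it suffices to rewrite the numerator in powers of w.

P(z) = 5*z + 1
P(w + 2*I) = 1 + 10*I + 5*w

Dividing each term by w^2:
  f = (1 + 10*I)/w^2 + 5/w

Substituting back w = z - 2*I:
  f(z) = (1 + 10*I)/(z - 2*I)^2 + 5/(z - 2*I)

The series is finite because the numerator is a polynomial; the negative powers form the principal part, and the coefficient of 1/(z - 2*I) gives Res(f, 2*I) = 5.

Final answer: (1 + 10*I)/(z - 2*I)^2 + 5/(z - 2*I)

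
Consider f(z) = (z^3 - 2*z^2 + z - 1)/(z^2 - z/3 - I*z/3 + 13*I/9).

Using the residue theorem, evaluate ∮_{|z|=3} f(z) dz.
pi*(34/9 + 2*I/3)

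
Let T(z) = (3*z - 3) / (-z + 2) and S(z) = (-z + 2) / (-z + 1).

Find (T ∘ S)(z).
-3/(z)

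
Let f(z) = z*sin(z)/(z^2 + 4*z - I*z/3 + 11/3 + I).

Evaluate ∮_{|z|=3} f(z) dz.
By the residue theorem, ∮_C f(z) dz = 2πi · (sum of the residues of f at the poles inside |z| = 3).

The denominator factors as (z + 3 - I)*(z + 1 + 2*I/3), so the singularities of f are simple poles at z = -3 + I, z = -1 - 2*I/3.
  |-3 + I|² = 10 > 9 = 3², so this pole is outside the contour.
  |-1 - 2*I/3|² = 13/9 < 9 = 3², so this pole is inside the contour.

With P(z) = z*sin(z) and Q(z) = z^2 + 4*z - I*z/3 + 11/3 + I, each pole is simple, so Res(f, z₀) = P(z₀)/Q'(z₀) with Q'(z) = 2*z + 4 - I/3.
  Res(f, -1 - 2*I/3) = P(-1 - 2*I/3)/Q'(-1 - 2*I/3) = ((1 + 2*I/3)*sin(1 + 2*I/3))/(2 - 5*I/3) = (8/61 + 27*I/61)*sin(1 + 2*I/3)

∮_C f(z) dz = 2πi · ((8/61 + 27*I/61)*sin(1 + 2*I/3)) = pi*(-54/61 + 16*I/61)*sin(1 + 2*I/3)

Final answer: pi*(-54/61 + 16*I/61)*sin(1 + 2*I/3)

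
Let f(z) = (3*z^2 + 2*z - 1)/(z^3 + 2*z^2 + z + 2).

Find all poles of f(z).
The singularities of f are the zeros of the denominator. Factoring,
  z^3 + 2*z^2 + z + 2 = (z + I)*(z - I)*(z + 2)
so the candidates are z = -I, z = I, z = -2.

Check the numerator P(z) = 3*z^2 + 2*z - 1 at each one:
  P(-I) = -4 - 2*I ≠ 0, so z = -I is a (simple) pole.
  P(I) = -4 + 2*I ≠ 0, so z = I is a (simple) pole.
  P(-2) = 7 ≠ 0, so z = -2 is a (simple) pole.

Poles of f: {-2, -I, I}

Final answer: {-2, -I, I}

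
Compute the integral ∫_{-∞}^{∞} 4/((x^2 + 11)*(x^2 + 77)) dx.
Let f(z) = 4/((z^2 + 11)*(z^2 + 77)). The denominator has no real zeros and deg Q - deg P = 4 ≥ 2, so the integral of f over the upper semicircle |z| = R tends to 0 as R → ∞. Closing the contour in the upper half-plane,
  ∫_{-∞}^{∞} f(x) dx = 2πi · Σ Res(f, z_k)  over the poles with Im z_k > 0.

Zeros of the denominator: z^2 + 77 = 0 gives z = ±sqrt(77)*I; z^2 + 11 = 0 gives z = ±sqrt(11)*I.
Upper half-plane: z = sqrt(11)*I, z = sqrt(77)*I (simple).

Each pole is a simple zero of Q(z) = z^4 + 88*z^2 + 847, so Res(f, z₀) = P(z₀)/Q'(z₀) with P(z) = 4, Q'(z) = 4*z^3 + 176*z:
  Res(f, sqrt(11)*I) = (4)/(132*sqrt(11)*I) = -sqrt(11)*I/363
  Res(f, sqrt(77)*I) = (4)/(-132*sqrt(77)*I) = sqrt(77)*I/2541

Sum of residues: I*(-7*sqrt(11) + sqrt(77))/2541
∫_{-∞}^{∞} f(x) dx = 2πi · (I*(-7*sqrt(11) + sqrt(77))/2541) = 2*pi*(-sqrt(77) + 7*sqrt(11))/2541

Final answer: 2*pi*(-sqrt(77) + 7*sqrt(11))/2541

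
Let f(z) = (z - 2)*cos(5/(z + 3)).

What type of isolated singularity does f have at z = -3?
essential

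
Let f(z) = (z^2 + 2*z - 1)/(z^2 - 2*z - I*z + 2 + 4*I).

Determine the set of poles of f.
The singularities of f are the zeros of the denominator. Factoring,
  z^2 - 2*z - I*z + 2 + 4*I = (z - 2*I)*(z - 2 + I)
so the candidates are z = 2*I, z = 2 - I.

Check the numerator P(z) = z^2 + 2*z - 1 at each one:
  P(2*I) = -5 + 4*I ≠ 0, so z = 2*I is a (simple) pole.
  P(2 - I) = 6 - 6*I ≠ 0, so z = 2 - I is a (simple) pole.

Poles of f: {2*I, 2 - I}

Final answer: {2*I, 2 - I}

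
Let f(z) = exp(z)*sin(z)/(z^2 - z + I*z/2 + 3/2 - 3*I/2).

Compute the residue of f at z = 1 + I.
(4/29 - 10*I/29)*exp(1 + I)*sin(1 + I)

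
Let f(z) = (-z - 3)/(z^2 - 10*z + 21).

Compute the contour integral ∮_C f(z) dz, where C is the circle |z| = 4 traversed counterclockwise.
3*I*pi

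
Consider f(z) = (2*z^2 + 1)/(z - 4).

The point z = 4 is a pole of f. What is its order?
Factor the denominator:
  z - 4 = (z - 4)

The numerator P(z) = 2*z^2 + 1 has P(4) = 33 ≠ 0, so no factor of (z - 4) cancels.
Near z = 4 we can therefore write f(z) = g(z)/(z - 4) with g analytic at 4 and g(4) ≠ 0 (g is just the numerator).

Hence z = 4 is a pole of order 1.

Final answer: 1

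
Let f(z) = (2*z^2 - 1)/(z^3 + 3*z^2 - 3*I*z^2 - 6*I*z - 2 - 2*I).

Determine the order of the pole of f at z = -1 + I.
Factor the denominator:
  z^3 + 3*z^2 - 3*I*z^2 - 6*I*z - 2 - 2*I = (z + 1 - I)^3

The numerator P(z) = 2*z^2 - 1 has P(-1 + I) = -1 - 4*I ≠ 0, so no factor of (z + 1 - I) cancels.
Near z = -1 + I we can therefore write f(z) = g(z)/(z + 1 - I)^3 with g analytic at -1 + I and g(-1 + I) ≠ 0 (g is just the numerator).

Hence z = -1 + I is a pole of order 3.

Final answer: 3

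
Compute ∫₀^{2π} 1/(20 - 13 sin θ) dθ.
Call the integral J. The integrand is 2π-periodic and we integrate over a full period, so shifting θ does not change the value (θ → θ + π/2 turns sin θ into cos θ; θ → θ + π flips the sign of the trig term). Hence
  J = ∫₀^{2π} dθ/(20 + 13 cos θ).
Put z = e^{iθ}: then cos θ = (z + 1/z)/2, dθ = dz/(iz), and z runs once counterclockwise around |z| = 1:
  J = ∮_{|z|=1} 1/(20 + 13*(z + 1/z)/2) · dz/(iz) = (2/i) ∮_{|z|=1} dz/(13*z^2 + 40*z + 13).
The roots of 13*z^2 + 40*z + 13 are z = (-20 ± sqrt(20^2 - 13^2))/13, with sqrt(231) = sqrt(231); their product is 1, so only z₊ = -20/13 + sqrt(231)/13 lies inside the unit circle (z₋ = -20/13 - sqrt(231)/13 lies outside).
z₊ is a simple zero of q(z) = 13*z^2 + 40*z + 13, so Res(1/q, z₊) = 1/q'(z₊) with q'(z) = 26*z + 40; and q'(z₊) = 13*(z₊ - z₋) = 2*sqrt(231).
Therefore J = (2/i) · 2πi · 1/(2*sqrt(231)) = 2*pi/(sqrt(231)) = 2*sqrt(231)*pi/231

Final answer: 2*sqrt(231)*pi/231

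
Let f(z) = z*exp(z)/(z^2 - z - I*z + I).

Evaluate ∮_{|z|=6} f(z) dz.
pi*(1 + I)*exp(I) + exp(1)*pi*(-1 + I)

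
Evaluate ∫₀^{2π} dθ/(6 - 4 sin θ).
sqrt(5)*pi/5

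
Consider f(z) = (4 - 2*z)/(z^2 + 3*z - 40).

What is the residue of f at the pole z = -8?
Write f(z) = P(z)/Q(z) with P(z) = 4 - 2*z and Q(z) = z^2 + 3*z - 40.
The denominator factors as Q(z) = (z - 5)*(z + 8), so z = -8 is a simple zero of Q and P is analytic there; z = -8 is therefore a simple pole and
  Res(f, z₀) = P(z₀)/Q'(z₀).

Q'(z) = 2*z + 3, so Q'(-8) = -13.
P(-8) = 20.

Res(f, -8) = (20)/(-13) = -20/13

Final answer: -20/13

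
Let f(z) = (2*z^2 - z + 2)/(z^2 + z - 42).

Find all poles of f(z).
{-7, 6}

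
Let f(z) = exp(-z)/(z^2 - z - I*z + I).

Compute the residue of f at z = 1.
Write f(z) = P(z)/Q(z) with P(z) = exp(-z) and Q(z) = z^2 - z - I*z + I.
The denominator factors as Q(z) = (z - 1)*(z - I), so z = 1 is a simple zero of Q and P is analytic there; z = 1 is therefore a simple pole and
  Res(f, z₀) = P(z₀)/Q'(z₀).

Q'(z) = 2*z - 1 - I, so Q'(1) = 1 - I.
P(1) = exp(-1).

Res(f, 1) = (exp(-1))/(1 - I) = (1/2 + I/2)*exp(-1)

Final answer: (1/2 + I/2)*exp(-1)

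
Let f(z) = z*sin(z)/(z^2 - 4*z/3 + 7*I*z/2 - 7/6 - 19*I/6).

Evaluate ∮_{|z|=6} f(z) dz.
By the residue theorem, ∮_C f(z) dz = 2πi · (sum of the residues of f at the poles inside |z| = 6).

The denominator factors as (z - 1 + I/2)*(z - 1/3 + 3*I), so the singularities of f are simple poles at z = 1 - I/2, z = 1/3 - 3*I.
  |1 - I/2|² = 5/4 < 36 = 6², so this pole is inside the contour.
  |1/3 - 3*I|² = 82/9 < 36 = 6², so this pole is inside the contour.

With P(z) = z*sin(z) and Q(z) = z^2 - 4*z/3 + 7*I*z/2 - 7/6 - 19*I/6, each pole is simple, so Res(f, z₀) = P(z₀)/Q'(z₀) with Q'(z) = 2*z - 4/3 + 7*I/2.
  Res(f, 1 - I/2) = P(1 - I/2)/Q'(1 - I/2) = ((1 - I/2)*sin(1 - I/2))/(2/3 + 5*I/2) = (-21/241 - 102*I/241)*sin(1 - I/2)
  Res(f, 1/3 - 3*I) = P(1/3 - 3*I)/Q'(1/3 - 3*I) = ((1/3 - 3*I)*sin(1/3 - 3*I))/(-2/3 - 5*I/2) = (262/241 + 102*I/241)*sin(1/3 - 3*I)

Sum of residues inside C: (262/241 + 102*I/241)*sin(1/3 - 3*I) + (-21/241 - 102*I/241)*sin(1 - I/2)
∮_C f(z) dz = 2πi · ((262/241 + 102*I/241)*sin(1/3 - 3*I) + (-21/241 - 102*I/241)*sin(1 - I/2)) = pi*(204/241 - 42*I/241)*sin(1 - I/2) + pi*(-204/241 + 524*I/241)*sin(1/3 - 3*I)

Final answer: pi*(204/241 - 42*I/241)*sin(1 - I/2) + pi*(-204/241 + 524*I/241)*sin(1/3 - 3*I)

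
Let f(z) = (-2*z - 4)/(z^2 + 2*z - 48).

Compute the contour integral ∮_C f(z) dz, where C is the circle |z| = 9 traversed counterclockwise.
-4*I*pi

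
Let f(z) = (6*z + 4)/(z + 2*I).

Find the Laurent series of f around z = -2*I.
Put w = z - (-2*I), i.e. z = w - 2*I. The denominator is w, so it suffices to rewrite the numerator in powers of w.

P(z) = 6*z + 4
P(w - 2*I) = 4 - 12*I + 6*w

Dividing each term by w:
  f = (4 - 12*I)/w + 6

Substituting back w = z + 2*I:
  f(z) = (4 - 12*I)/(z + 2*I) + 6

The series is finite because the numerator is a polynomial; the negative powers form the principal part, and the coefficient of 1/(z + 2*I) gives Res(f, -2*I) = 4 - 12*I.

Final answer: (4 - 12*I)/(z + 2*I) + 6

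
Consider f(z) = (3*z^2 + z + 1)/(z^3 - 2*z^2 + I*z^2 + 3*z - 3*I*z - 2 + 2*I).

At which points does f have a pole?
The singularities of f are the zeros of the denominator. Factoring,
  z^3 - 2*z^2 + I*z^2 + 3*z - 3*I*z - 2 + 2*I = (z + 2*I)*(z - 1)*(z - 1 - I)
so the candidates are z = -2*I, z = 1, z = 1 + I.

Check the numerator P(z) = 3*z^2 + z + 1 at each one:
  P(-2*I) = -11 - 2*I ≠ 0, so z = -2*I is a (simple) pole.
  P(1) = 5 ≠ 0, so z = 1 is a (simple) pole.
  P(1 + I) = 2 + 7*I ≠ 0, so z = 1 + I is a (simple) pole.

Poles of f: {-2*I, 1, 1 + I}

Final answer: {-2*I, 1, 1 + I}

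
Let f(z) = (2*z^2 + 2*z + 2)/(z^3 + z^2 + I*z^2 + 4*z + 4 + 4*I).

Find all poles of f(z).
{-1 - I, -2*I, 2*I}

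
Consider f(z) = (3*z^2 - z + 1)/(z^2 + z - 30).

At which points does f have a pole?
The singularities of f are the zeros of the denominator. Factoring,
  z^2 + z - 30 = (z + 6)*(z - 5)
so the candidates are z = -6, z = 5.

Check the numerator P(z) = 3*z^2 - z + 1 at each one:
  P(-6) = 115 ≠ 0, so z = -6 is a (simple) pole.
  P(5) = 71 ≠ 0, so z = 5 is a (simple) pole.

Poles of f: {-6, 5}

Final answer: {-6, 5}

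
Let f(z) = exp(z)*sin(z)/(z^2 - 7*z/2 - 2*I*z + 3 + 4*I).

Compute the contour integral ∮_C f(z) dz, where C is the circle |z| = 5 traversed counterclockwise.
By the residue theorem, ∮_C f(z) dz = 2πi · (sum of the residues of f at the poles inside |z| = 5).

The denominator factors as (z - 3/2 - 2*I)*(z - 2), so the singularities of f are simple poles at z = 3/2 + 2*I, z = 2.
  |3/2 + 2*I|² = 25/4 < 25 = 5², so this pole is inside the contour.
  |2|² = 4 < 25 = 5², so this pole is inside the contour.

With P(z) = exp(z)*sin(z) and Q(z) = z^2 - 7*z/2 - 2*I*z + 3 + 4*I, each pole is simple, so Res(f, z₀) = P(z₀)/Q'(z₀) with Q'(z) = 2*z - 7/2 - 2*I.
  Res(f, 3/2 + 2*I) = P(3/2 + 2*I)/Q'(3/2 + 2*I) = (exp(3/2 + 2*I)*sin(3/2 + 2*I))/(-1/2 + 2*I) = (-2/17 - 8*I/17)*exp(3/2 + 2*I)*sin(3/2 + 2*I)
  Res(f, 2) = P(2)/Q'(2) = (exp(2)*sin(2))/(1/2 - 2*I) = (2/17 + 8*I/17)*exp(2)*sin(2)

Sum of residues inside C: (-2/17 - 8*I/17)*exp(3/2 + 2*I)*sin(3/2 + 2*I) + (2/17 + 8*I/17)*exp(2)*sin(2)
∮_C f(z) dz = 2πi · ((-2/17 - 8*I/17)*exp(3/2 + 2*I)*sin(3/2 + 2*I) + (2/17 + 8*I/17)*exp(2)*sin(2)) = pi*(-16/17 + 4*I/17)*exp(2)*sin(2) + pi*(16/17 - 4*I/17)*exp(3/2 + 2*I)*sin(3/2 + 2*I)

Final answer: pi*(-16/17 + 4*I/17)*exp(2)*sin(2) + pi*(16/17 - 4*I/17)*exp(3/2 + 2*I)*sin(3/2 + 2*I)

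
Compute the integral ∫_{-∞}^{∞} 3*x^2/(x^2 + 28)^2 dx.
Let f(z) = 3*z^2/(z^2 + 28)^2. The denominator has no real zeros and deg Q - deg P = 2 ≥ 2, so the integral of f over the upper semicircle |z| = R tends to 0 as R → ∞. Closing the contour in the upper half-plane,
  ∫_{-∞}^{∞} f(x) dx = 2πi · Σ Res(f, z_k)  over the poles with Im z_k > 0.

Zeros of the denominator: z^2 + 28 = 0 gives z = ±2*sqrt(7)*I.
Upper half-plane: z = 2*sqrt(7)*I (a pole of order 2).

Write f(z) = g(z)/(z - 2*sqrt(7)*I)^2 with g(z) = 3*z^2/(z + 2*sqrt(7)*I)^2. For a double pole, Res(f, z₀) = g'(z₀):
  g'(z) = 12*sqrt(7)*I*z/(z + 2*sqrt(7)*I)^3
  Res(f, 2*sqrt(7)*I) = g'(2*sqrt(7)*I) = -3*sqrt(7)*I/56

∫_{-∞}^{∞} f(x) dx = 2πi · (-3*sqrt(7)*I/56) = 3*sqrt(7)*pi/28

Final answer: 3*sqrt(7)*pi/28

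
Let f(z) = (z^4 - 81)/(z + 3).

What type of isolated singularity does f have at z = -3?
The numerator vanishes at z = -3 ((-3)^4 = 81), so it is divisible by z + 3:
  z^4 - 81 = (z + 3)*(z^3 - 3*z^2 + 9*z - 27)
Hence for z ≠ -3, f(z) = z^3 - 3*z^2 + 9*z - 27, a polynomial, and lim_{z→-3} f(z) = -108 is finite.
So the singularity is removable.

Final answer: removable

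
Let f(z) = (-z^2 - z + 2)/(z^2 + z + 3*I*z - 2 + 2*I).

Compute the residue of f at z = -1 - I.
Write f(z) = P(z)/Q(z) with P(z) = -z^2 - z + 2 and Q(z) = z^2 + z + 3*I*z - 2 + 2*I.
The denominator factors as Q(z) = (z + 2*I)*(z + 1 + I), so z = -1 - I is a simple zero of Q and P is analytic there; z = -1 - I is therefore a simple pole and
  Res(f, z₀) = P(z₀)/Q'(z₀).

Q'(z) = 2*z + 1 + 3*I, so Q'(-1 - I) = -1 + I.
P(-1 - I) = 3 - I.

Res(f, -1 - I) = (3 - I)/(-1 + I) = -2 - I

Final answer: -2 - I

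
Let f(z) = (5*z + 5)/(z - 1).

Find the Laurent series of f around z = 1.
Put w = z - (1), i.e. z = w + 1. The denominator is w, so it suffices to rewrite the numerator in powers of w.

P(z) = 5*z + 5
P(w + 1) = 10 + 5*w

Dividing each term by w:
  f = 10/w + 5

Substituting back w = z - 1:
  f(z) = 10/(z - 1) + 5

The series is finite because the numerator is a polynomial; the negative powers form the principal part, and the coefficient of 1/(z - 1) gives Res(f, 1) = 10.

Final answer: 10/(z - 1) + 5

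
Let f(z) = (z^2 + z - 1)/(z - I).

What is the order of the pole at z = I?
Factor the denominator:
  z - I = (z - I)

The numerator P(z) = z^2 + z - 1 has P(I) = -2 + I ≠ 0, so no factor of (z - I) cancels.
Near z = I we can therefore write f(z) = g(z)/(z - I) with g analytic at I and g(I) ≠ 0 (g is just the numerator).

Hence z = I is a pole of order 1.

Final answer: 1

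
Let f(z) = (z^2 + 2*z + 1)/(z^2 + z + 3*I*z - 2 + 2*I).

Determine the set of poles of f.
{-1 - I, -2*I}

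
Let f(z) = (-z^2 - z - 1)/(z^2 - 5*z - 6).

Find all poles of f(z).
{-1, 6}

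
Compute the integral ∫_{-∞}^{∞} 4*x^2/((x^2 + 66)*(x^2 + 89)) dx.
4*pi*(-sqrt(66) + sqrt(89))/23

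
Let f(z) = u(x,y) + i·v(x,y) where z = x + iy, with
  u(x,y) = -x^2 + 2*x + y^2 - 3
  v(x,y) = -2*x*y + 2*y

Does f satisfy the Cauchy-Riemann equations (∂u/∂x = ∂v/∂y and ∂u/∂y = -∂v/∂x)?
∂u/∂x = 2 - 2*x
∂v/∂y = 2 - 2*x
∂u/∂y = 2*y
∂v/∂x = -2*y
∂u/∂x = ∂v/∂y and ∂u/∂y = -∂v/∂x hold identically; f is analytic.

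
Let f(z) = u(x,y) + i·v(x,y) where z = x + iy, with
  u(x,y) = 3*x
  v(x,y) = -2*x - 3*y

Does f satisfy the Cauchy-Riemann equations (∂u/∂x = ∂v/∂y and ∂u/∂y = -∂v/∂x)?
∂u/∂x = 3
∂v/∂y = -3
∂u/∂y = 0
∂v/∂x = -2
∂u/∂x ≠ ∂v/∂y and ∂u/∂y ≠ -∂v/∂x; the Cauchy-Riemann equations are not satisfied, so f is not analytic.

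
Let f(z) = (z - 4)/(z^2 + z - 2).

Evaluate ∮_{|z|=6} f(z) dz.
By the residue theorem, ∮_C f(z) dz = 2πi · (sum of the residues of f at the poles inside |z| = 6).

The denominator factors as (z + 2)*(z - 1), so the singularities of f are simple poles at z = -2, z = 1.
  |-2|² = 4 < 36 = 6², so this pole is inside the contour.
  |1|² = 1 < 36 = 6², so this pole is inside the contour.

With P(z) = z - 4 and Q(z) = z^2 + z - 2, each pole is simple, so Res(f, z₀) = P(z₀)/Q'(z₀) with Q'(z) = 2*z + 1.
  Res(f, -2) = P(-2)/Q'(-2) = (-6)/(-3) = 2
  Res(f, 1) = P(1)/Q'(1) = (-3)/(3) = -1

Sum of residues inside C: 1
∮_C f(z) dz = 2πi · (1) = 2*I*pi

Final answer: 2*I*pi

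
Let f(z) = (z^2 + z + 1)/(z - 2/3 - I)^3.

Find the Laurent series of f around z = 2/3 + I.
(10/9 + 7*I/3)/(z - 2/3 - I)^3 + (7/3 + 2*I)/(z - 2/3 - I)^2 + 1/(z - 2/3 - I)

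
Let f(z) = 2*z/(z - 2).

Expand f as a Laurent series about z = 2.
4/(z - 2) + 2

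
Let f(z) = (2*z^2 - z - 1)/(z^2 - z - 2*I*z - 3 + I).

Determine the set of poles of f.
The singularities of f are the zeros of the denominator. Factoring,
  z^2 - z - 2*I*z - 3 + I = (z - 2 - I)*(z + 1 - I)
so the candidates are z = 2 + I, z = -1 + I.

Check the numerator P(z) = 2*z^2 - z - 1 at each one:
  P(2 + I) = 3 + 7*I ≠ 0, so z = 2 + I is a (simple) pole.
  P(-1 + I) = -5*I ≠ 0, so z = -1 + I is a (simple) pole.

Poles of f: {-1 + I, 2 + I}

Final answer: {-1 + I, 2 + I}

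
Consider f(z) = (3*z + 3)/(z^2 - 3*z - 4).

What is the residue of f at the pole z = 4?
3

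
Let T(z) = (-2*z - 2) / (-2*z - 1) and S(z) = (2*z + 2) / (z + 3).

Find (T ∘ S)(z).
(T ∘ S)(z) = T(S(z)) = ((-2)*S(z) + (-2))/((-2)*S(z) + (-1)). Multiply numerator and denominator by z + 3:
  numerator:   (-2)*(2*z + 2) + (-2)*(z + 3) = -6*z - 10
  denominator: (-2)*(2*z + 2) + (-1)*(z + 3) = -5*z - 7
(T ∘ S)(z) = (-6*z - 10)/(-5*z - 7) = (6*z + 10)/(5*z + 7)

Final answer: (6*z + 10)/(5*z + 7)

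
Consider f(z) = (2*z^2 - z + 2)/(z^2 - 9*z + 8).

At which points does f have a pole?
The singularities of f are the zeros of the denominator. Factoring,
  z^2 - 9*z + 8 = (z - 1)*(z - 8)
so the candidates are z = 1, z = 8.

Check the numerator P(z) = 2*z^2 - z + 2 at each one:
  P(1) = 3 ≠ 0, so z = 1 is a (simple) pole.
  P(8) = 122 ≠ 0, so z = 8 is a (simple) pole.

Poles of f: {1, 8}

Final answer: {1, 8}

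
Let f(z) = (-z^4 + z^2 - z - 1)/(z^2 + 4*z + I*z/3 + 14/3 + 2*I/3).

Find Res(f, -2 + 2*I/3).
Write f(z) = P(z)/Q(z) with P(z) = -z^4 + z^2 - z - 1 and Q(z) = z^2 + 4*z + I*z/3 + 14/3 + 2*I/3.
The denominator factors as Q(z) = (z + 2 - 2*I/3)*(z + 2 + I), so z = -2 + 2*I/3 is a simple zero of Q and P is analytic there; z = -2 + 2*I/3 is therefore a simple pole and
  Res(f, z₀) = P(z₀)/Q'(z₀).

Q'(z) = 2*z + 4 + I/3, so Q'(-2 + 2*I/3) = 5*I/3.
P(-2 + 2*I/3) = -79/81 + 422*I/27.

Res(f, -2 + 2*I/3) = (-79/81 + 422*I/27)/(5*I/3) = 422/45 + 79*I/135

Final answer: 422/45 + 79*I/135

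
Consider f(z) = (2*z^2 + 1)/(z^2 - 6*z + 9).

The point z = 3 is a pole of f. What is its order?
Factor the denominator:
  z^2 - 6*z + 9 = (z - 3)^2

The numerator P(z) = 2*z^2 + 1 has P(3) = 19 ≠ 0, so no factor of (z - 3) cancels.
Near z = 3 we can therefore write f(z) = g(z)/(z - 3)^2 with g analytic at 3 and g(3) ≠ 0 (g is just the numerator).

Hence z = 3 is a pole of order 2.

Final answer: 2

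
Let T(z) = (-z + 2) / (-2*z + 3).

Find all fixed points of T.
T(z) = z means -z + 2 = z*(-2*z + 3), i.e.
  -2*z^2 + 4*z - 2 = 0.
Discriminant: (4)^2 - 4*(-2)*(-2) = 0, so there is one repeated root.
  z = (-4 ± 0)/(2*(-2))
Fixed points: {1}

Final answer: {1}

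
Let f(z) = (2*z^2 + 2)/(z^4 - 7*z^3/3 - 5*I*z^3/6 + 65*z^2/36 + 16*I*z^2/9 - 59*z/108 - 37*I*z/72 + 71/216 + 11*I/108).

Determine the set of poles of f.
The singularities of f are the zeros of the denominator. Factoring,
  z^4 - 7*z^3/3 - 5*I*z^3/6 + 65*z^2/36 + 16*I*z^2/9 - 59*z/108 - 37*I*z/72 + 71/216 + 11*I/108 = (z + I/3)*(z - 1/2 - I)*(z - 3/2 + I/3)*(z - 1/3 - I/2)
so the candidates are z = -I/3, z = 1/2 + I, z = 3/2 - I/3, z = 1/3 + I/2.

Check the numerator P(z) = 2*z^2 + 2 at each one:
  P(-I/3) = 16/9 ≠ 0, so z = -I/3 is a (simple) pole.
  P(1/2 + I) = 1/2 + 2*I ≠ 0, so z = 1/2 + I is a (simple) pole.
  P(3/2 - I/3) = 113/18 - 2*I ≠ 0, so z = 3/2 - I/3 is a (simple) pole.
  P(1/3 + I/2) = 31/18 + 2*I/3 ≠ 0, so z = 1/3 + I/2 is a (simple) pole.

Poles of f: {-I/3, 1/3 + I/2, 1/2 + I, 3/2 - I/3}

Final answer: {-I/3, 1/3 + I/2, 1/2 + I, 3/2 - I/3}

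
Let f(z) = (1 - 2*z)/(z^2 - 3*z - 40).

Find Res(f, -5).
Write f(z) = P(z)/Q(z) with P(z) = 1 - 2*z and Q(z) = z^2 - 3*z - 40.
The denominator factors as Q(z) = (z - 8)*(z + 5), so z = -5 is a simple zero of Q and P is analytic there; z = -5 is therefore a simple pole and
  Res(f, z₀) = P(z₀)/Q'(z₀).

Q'(z) = 2*z - 3, so Q'(-5) = -13.
P(-5) = 11.

Res(f, -5) = (11)/(-13) = -11/13

Final answer: -11/13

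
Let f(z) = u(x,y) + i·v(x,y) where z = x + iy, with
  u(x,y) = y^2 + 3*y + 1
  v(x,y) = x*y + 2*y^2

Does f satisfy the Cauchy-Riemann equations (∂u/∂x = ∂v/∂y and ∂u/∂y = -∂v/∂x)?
∂u/∂x = 0
∂v/∂y = x + 4*y
∂u/∂y = 2*y + 3
∂v/∂x = y
∂u/∂x ≠ ∂v/∂y and ∂u/∂y ≠ -∂v/∂x; the Cauchy-Riemann equations are not satisfied, so f is not analytic.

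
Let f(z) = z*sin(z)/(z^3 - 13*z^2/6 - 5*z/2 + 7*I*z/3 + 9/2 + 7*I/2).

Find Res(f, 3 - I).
Write f(z) = P(z)/Q(z) with P(z) = z*sin(z) and Q(z) = z^3 - 13*z^2/6 - 5*z/2 + 7*I*z/3 + 9/2 + 7*I/2.
The denominator factors as Q(z) = (z - 3 + I)*(z - 2/3 - I)*(z + 3/2), so z = 3 - I is a simple zero of Q and P is analytic there; z = 3 - I is therefore a simple pole and
  Res(f, z₀) = P(z₀)/Q'(z₀).

Q'(z) = 3*z^2 - 13*z/3 - 5/2 + 7*I/3, so Q'(3 - I) = 17/2 - 34*I/3.
P(3 - I) = (3 - I)*sin(3 - I).

Res(f, 3 - I) = ((3 - I)*sin(3 - I))/(17/2 - 34*I/3) = (78/425 + 54*I/425)*sin(3 - I)

Final answer: (78/425 + 54*I/425)*sin(3 - I)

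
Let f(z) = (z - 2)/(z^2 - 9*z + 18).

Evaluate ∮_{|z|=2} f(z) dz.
0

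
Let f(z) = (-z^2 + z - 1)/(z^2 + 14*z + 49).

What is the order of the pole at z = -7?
Factor the denominator:
  z^2 + 14*z + 49 = (z + 7)^2

The numerator P(z) = -z^2 + z - 1 has P(-7) = -57 ≠ 0, so no factor of (z + 7) cancels.
Near z = -7 we can therefore write f(z) = g(z)/(z + 7)^2 with g analytic at -7 and g(-7) ≠ 0 (g is just the numerator).

Hence z = -7 is a pole of order 2.

Final answer: 2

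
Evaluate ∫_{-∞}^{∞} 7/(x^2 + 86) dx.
7*sqrt(86)*pi/86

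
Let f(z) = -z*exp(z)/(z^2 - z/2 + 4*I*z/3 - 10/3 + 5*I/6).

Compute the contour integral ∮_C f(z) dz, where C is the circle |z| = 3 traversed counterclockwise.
By the residue theorem, ∮_C f(z) dz = 2πi · (sum of the residues of f at the poles inside |z| = 3).

The denominator factors as (z + 3/2 + I/3)*(z - 2 + I), so the singularities of f are simple poles at z = -3/2 - I/3, z = 2 - I.
  |-3/2 - I/3|² = 85/36 < 9 = 3², so this pole is inside the contour.
  |2 - I|² = 5 < 9 = 3², so this pole is inside the contour.

With P(z) = -z*exp(z) and Q(z) = z^2 - z/2 + 4*I*z/3 - 10/3 + 5*I/6, each pole is simple, so Res(f, z₀) = P(z₀)/Q'(z₀) with Q'(z) = 2*z - 1/2 + 4*I/3.
  Res(f, -3/2 - I/3) = P(-3/2 - I/3)/Q'(-3/2 - I/3) = ((3/2 + I/3)*exp(-3/2 - I/3))/(-7/2 + 2*I/3) = (-181/457 - 78*I/457)*exp(-3/2 - I/3)
  Res(f, 2 - I) = P(2 - I)/Q'(2 - I) = ((-2 + I)*exp(2 - I))/(7/2 - 2*I/3) = (-276/457 + 78*I/457)*exp(2 - I)

Sum of residues inside C: (-181/457 - 78*I/457)*exp(-3/2 - I/3) + (-276/457 + 78*I/457)*exp(2 - I)
∮_C f(z) dz = 2πi · ((-181/457 - 78*I/457)*exp(-3/2 - I/3) + (-276/457 + 78*I/457)*exp(2 - I)) = pi*(-156/457 - 552*I/457)*exp(2 - I) + pi*(156/457 - 362*I/457)*exp(-3/2 - I/3)

Final answer: pi*(-156/457 - 552*I/457)*exp(2 - I) + pi*(156/457 - 362*I/457)*exp(-3/2 - I/3)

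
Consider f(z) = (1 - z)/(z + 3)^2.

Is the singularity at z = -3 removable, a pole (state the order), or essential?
Write f(z) = g(z)/(z + 3)^2 with g(z) = 1 - z.
g is entire and g(-3) = 4 ≠ 0, so no factor of (z + 3) cancels: the Laurent expansion of f about z = -3 starts at the power -2, i.e. lim_{z→z₀} (z - z₀)^2 f(z) = 4 is finite and nonzero.
So z = -3 is a pole of order 2.

Final answer: pole of order 2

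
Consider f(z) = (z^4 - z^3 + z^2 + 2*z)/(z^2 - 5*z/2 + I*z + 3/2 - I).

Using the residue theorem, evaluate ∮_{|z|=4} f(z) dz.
pi*(27/2 + 27*I/4)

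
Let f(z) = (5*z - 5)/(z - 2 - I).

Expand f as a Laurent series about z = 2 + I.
Put w = z - (2 + I), i.e. z = w + 2 + I. The denominator is w, so it suffices to rewrite the numerator in powers of w.

P(z) = 5*z - 5
P(w + 2 + I) = 5 + 5*I + 5*w

Dividing each term by w:
  f = (5 + 5*I)/w + 5

Substituting back w = z - 2 - I:
  f(z) = (5 + 5*I)/(z - 2 - I) + 5

The series is finite because the numerator is a polynomial; the negative powers form the principal part, and the coefficient of 1/(z - 2 - I) gives Res(f, 2 + I) = 5 + 5*I.

Final answer: (5 + 5*I)/(z - 2 - I) + 5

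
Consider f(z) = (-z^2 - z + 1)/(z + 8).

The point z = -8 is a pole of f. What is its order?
1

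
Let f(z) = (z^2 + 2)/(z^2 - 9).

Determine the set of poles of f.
The singularities of f are the zeros of the denominator. Factoring,
  z^2 - 9 = (z + 3)*(z - 3)
so the candidates are z = -3, z = 3.

Check the numerator P(z) = z^2 + 2 at each one:
  P(-3) = 11 ≠ 0, so z = -3 is a (simple) pole.
  P(3) = 11 ≠ 0, so z = 3 is a (simple) pole.

Poles of f: {-3, 3}

Final answer: {-3, 3}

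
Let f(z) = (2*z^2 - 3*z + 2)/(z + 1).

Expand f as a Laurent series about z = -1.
Put w = z - (-1), i.e. z = w - 1. The denominator is w, so it suffices to rewrite the numerator in powers of w.

P(z) = 2*z^2 - 3*z + 2
P(w - 1) = 7 - 7*w + 2*w^2

Dividing each term by w:
  f = 7/w - 7 + 2*w

Substituting back w = z + 1:
  f(z) = 7/(z + 1) - 7 + 2*(z + 1)

The series is finite because the numerator is a polynomial; the negative powers form the principal part, and the coefficient of 1/(z + 1) gives Res(f, -1) = 7.

Final answer: 7/(z + 1) - 7 + 2*(z + 1)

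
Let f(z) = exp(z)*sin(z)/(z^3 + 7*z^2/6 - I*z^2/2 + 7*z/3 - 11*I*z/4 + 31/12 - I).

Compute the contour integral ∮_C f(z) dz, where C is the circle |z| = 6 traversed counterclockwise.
By the residue theorem, ∮_C f(z) dz = 2πi · (sum of the residues of f at the poles inside |z| = 6).

The denominator factors as (z + 1 + I/2)*(z + 2/3 + I)*(z - 1/2 - 2*I), so the singularities of f are simple poles at z = -1 - I/2, z = -2/3 - I, z = 1/2 + 2*I.
  |-1 - I/2|² = 5/4 < 36 = 6², so this pole is inside the contour.
  |-2/3 - I|² = 13/9 < 36 = 6², so this pole is inside the contour.
  |1/2 + 2*I|² = 17/4 < 36 = 6², so this pole is inside the contour.

With P(z) = exp(z)*sin(z) and Q(z) = z^3 + 7*z^2/6 - I*z^2/2 + 7*z/3 - 11*I*z/4 + 31/12 - I, each pole is simple, so Res(f, z₀) = P(z₀)/Q'(z₀) with Q'(z) = 3*z^2 + 7*z/3 - I*z + 7/3 - 11*I/4.
  Res(f, -1 - I/2) = P(-1 - I/2)/Q'(-1 - I/2) = (-exp(-1 - I/2)*sin(1 + I/2))/(7/4 + I/12) = (-126/221 + 6*I/221)*exp(-1 - I/2)*sin(1 + I/2)
  Res(f, -2/3 - I) = P(-2/3 - I)/Q'(-2/3 - I) = (-exp(-2/3 - I)*sin(2/3 + I))/(-17/9 - 5*I/12) = (2448/4849 - 540*I/4849)*exp(-2/3 - I)*sin(2/3 + I)
  Res(f, 1/2 + 2*I) = P(1/2 + 2*I)/Q'(1/2 + 2*I) = (exp(1/2 + 2*I)*sin(1/2 + 2*I))/(-23/4 + 89*I/12) = (-414/6341 - 534*I/6341)*exp(1/2 + 2*I)*sin(1/2 + 2*I)

Sum of residues inside C: (2448/4849 - 540*I/4849)*exp(-2/3 - I)*sin(2/3 + I) + (-126/221 + 6*I/221)*exp(-1 - I/2)*sin(1 + I/2) + (-414/6341 - 534*I/6341)*exp(1/2 + 2*I)*sin(1/2 + 2*I)
∮_C f(z) dz = 2πi · ((2448/4849 - 540*I/4849)*exp(-2/3 - I)*sin(2/3 + I) + (-126/221 + 6*I/221)*exp(-1 - I/2)*sin(1 + I/2) + (-414/6341 - 534*I/6341)*exp(1/2 + 2*I)*sin(1/2 + 2*I)) = pi*(-12/221 - 252*I/221)*exp(-1 - I/2)*sin(1 + I/2) + pi*(1080/4849 + 4896*I/4849)*exp(-2/3 - I)*sin(2/3 + I) + pi*(1068/6341 - 828*I/6341)*exp(1/2 + 2*I)*sin(1/2 + 2*I)

Final answer: pi*(-12/221 - 252*I/221)*exp(-1 - I/2)*sin(1 + I/2) + pi*(1080/4849 + 4896*I/4849)*exp(-2/3 - I)*sin(2/3 + I) + pi*(1068/6341 - 828*I/6341)*exp(1/2 + 2*I)*sin(1/2 + 2*I)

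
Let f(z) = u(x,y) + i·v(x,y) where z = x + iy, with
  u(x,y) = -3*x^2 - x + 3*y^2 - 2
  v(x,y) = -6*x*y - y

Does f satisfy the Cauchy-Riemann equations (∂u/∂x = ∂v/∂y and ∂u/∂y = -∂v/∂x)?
∂u/∂x = -6*x - 1
∂v/∂y = -6*x - 1
∂u/∂y = 6*y
∂v/∂x = -6*y
∂u/∂x = ∂v/∂y and ∂u/∂y = -∂v/∂x hold identically; f is analytic.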